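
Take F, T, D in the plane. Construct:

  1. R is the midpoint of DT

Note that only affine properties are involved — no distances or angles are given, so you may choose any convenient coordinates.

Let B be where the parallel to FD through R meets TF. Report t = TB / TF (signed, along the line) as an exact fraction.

Work in coordinates with F = (0, 0), T = (1, 0), D = (0, 1).
1. R is the midpoint of DT ⇒ R = (1/2, 1/2)
through R parallel to FD: direction (0, 1); meets TF at B = (1/2, 0)
B = T + t·(F−T) with t = 1/2

t = 1/2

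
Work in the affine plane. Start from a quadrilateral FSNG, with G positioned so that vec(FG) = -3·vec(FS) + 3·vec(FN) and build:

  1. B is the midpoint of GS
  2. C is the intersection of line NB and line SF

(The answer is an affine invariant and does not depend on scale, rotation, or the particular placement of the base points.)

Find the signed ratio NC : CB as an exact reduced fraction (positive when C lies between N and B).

NC:CB = -2/3

Work in coordinates with F = (0, 0), S = (1, 0), N = (0, 1), G = (-3, 3).
1. B is the midpoint of GS ⇒ B = (-1, 3/2)
2. C is the intersection of line NB and line SF ⇒ C = (2, 0)
C = N + t·(B−N) with t = -2, so NC:CB = t:(1−t) = -2:3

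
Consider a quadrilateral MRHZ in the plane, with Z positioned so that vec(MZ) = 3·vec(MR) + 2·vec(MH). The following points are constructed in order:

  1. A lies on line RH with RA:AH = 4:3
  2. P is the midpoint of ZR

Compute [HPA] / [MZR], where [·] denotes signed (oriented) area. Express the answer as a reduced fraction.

[HPA]:[MZR] = 3/7

Choose coordinates M = (0, 0), R = (1, 0), H = (0, 1), Z = (3, 2).
1. A lies on line RH with RA:AH = 4:3 ⇒ A = (3/7, 4/7)
2. P is the midpoint of ZR ⇒ P = (2, 1)
2·[HPA] = -6/7, 2·[MZR] = -2
[HPA]:[MZR] = -6/7:-2 = 3/7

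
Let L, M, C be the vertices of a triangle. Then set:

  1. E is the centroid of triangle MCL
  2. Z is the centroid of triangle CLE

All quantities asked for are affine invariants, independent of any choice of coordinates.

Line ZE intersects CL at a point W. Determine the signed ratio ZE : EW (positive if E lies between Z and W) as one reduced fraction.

Assign L = (0, 0), M = (1, 0), C = (0, 1) — the answer is frame-independent, so this choice is without loss of generality.
1. E is the centroid of triangle MCL ⇒ E = (1/3, 1/3)
2. Z is the centroid of triangle CLE ⇒ Z = (1/9, 4/9)
line ZE meets CL at W = (0, 1/2)
E = Z + t·(W−Z) with t = -2, so ZE:EW = -2:3

ZE:EW = -2/3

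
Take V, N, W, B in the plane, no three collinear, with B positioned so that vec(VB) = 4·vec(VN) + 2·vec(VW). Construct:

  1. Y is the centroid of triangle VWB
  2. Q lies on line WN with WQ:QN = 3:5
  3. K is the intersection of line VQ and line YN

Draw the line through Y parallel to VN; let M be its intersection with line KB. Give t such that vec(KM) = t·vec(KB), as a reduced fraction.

Choose coordinates V = (0, 0), N = (1, 0), W = (0, 1), B = (4, 2).
1. Y is the centroid of triangle VWB ⇒ Y = (4/3, 1)
2. Q lies on line WN with WQ:QN = 3:5 ⇒ Q = (3/8, 5/8)
3. K is the intersection of line VQ and line YN ⇒ K = (9/4, 15/4)
through Y parallel to VN: direction (1, 0); meets KB at M = (5, 1)
M = K + t·(B−K) with t = 11/7

t = 11/7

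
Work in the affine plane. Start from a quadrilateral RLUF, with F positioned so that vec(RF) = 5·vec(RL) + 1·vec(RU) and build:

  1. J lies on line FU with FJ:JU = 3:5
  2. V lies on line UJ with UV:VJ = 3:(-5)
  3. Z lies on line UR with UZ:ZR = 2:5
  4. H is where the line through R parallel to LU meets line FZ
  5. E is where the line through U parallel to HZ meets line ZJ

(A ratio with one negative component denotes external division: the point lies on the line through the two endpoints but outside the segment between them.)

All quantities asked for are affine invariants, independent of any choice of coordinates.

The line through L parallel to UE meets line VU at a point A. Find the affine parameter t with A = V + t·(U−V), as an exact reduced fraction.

t = 371/75

Set R = (0, 0), L = (1, 0), U = (0, 1), F = (5, 1); any affine frame gives the same invariant.
1. J lies on line FU with FJ:JU = 3:5 ⇒ J = (25/8, 1)
2. V lies on line UJ with UV:VJ = 3:(-5) ⇒ V = (-75/16, 1)
3. Z lies on line UR with UZ:ZR = 2:5 ⇒ Z = (0, 5/7)
4. H is where the line through R parallel to LU meets line FZ ⇒ H = (-25/37, 25/37)
5. E is where the line through U parallel to HZ meets line ZJ ⇒ E = (25/3, 31/21)
through L parallel to UE: direction (25/3, 10/21); meets VU at A = (37/2, 1)
A = V + t·(U−V) with t = 371/75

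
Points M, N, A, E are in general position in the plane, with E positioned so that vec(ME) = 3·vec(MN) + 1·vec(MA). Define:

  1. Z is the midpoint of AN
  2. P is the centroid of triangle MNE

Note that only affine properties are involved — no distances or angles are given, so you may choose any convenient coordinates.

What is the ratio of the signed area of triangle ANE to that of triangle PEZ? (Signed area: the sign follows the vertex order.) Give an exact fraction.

[ANE]:[PEZ] = 18/5

Assign M = (0, 0), N = (1, 0), A = (0, 1), E = (3, 1) — the answer is frame-independent, so this choice is without loss of generality.
1. Z is the midpoint of AN ⇒ Z = (1/2, 1/2)
2. P is the centroid of triangle MNE ⇒ P = (4/3, 1/3)
2·[ANE] = 3, 2·[PEZ] = 5/6
[ANE]:[PEZ] = 3:5/6 = 18/5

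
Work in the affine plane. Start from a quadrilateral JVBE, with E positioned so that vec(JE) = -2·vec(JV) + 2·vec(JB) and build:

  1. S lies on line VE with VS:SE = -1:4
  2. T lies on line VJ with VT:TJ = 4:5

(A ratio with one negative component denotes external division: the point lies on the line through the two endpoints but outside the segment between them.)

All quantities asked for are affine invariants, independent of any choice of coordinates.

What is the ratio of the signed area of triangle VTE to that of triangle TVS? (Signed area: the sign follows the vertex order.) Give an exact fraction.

[VTE]:[TVS] = 3

Choose coordinates J = (0, 0), V = (1, 0), B = (0, 1), E = (-2, 2).
1. S lies on line VE with VS:SE = -1:4 ⇒ S = (2, -2/3)
2. T lies on line VJ with VT:TJ = 4:5 ⇒ T = (5/9, 0)
2·[VTE] = -8/9, 2·[TVS] = -8/27
[VTE]:[TVS] = -8/9:-8/27 = 3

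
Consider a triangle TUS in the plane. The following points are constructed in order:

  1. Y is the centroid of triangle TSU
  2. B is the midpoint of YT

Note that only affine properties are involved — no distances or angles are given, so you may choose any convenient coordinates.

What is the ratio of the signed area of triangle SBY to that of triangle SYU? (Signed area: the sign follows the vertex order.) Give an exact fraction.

Choose coordinates T = (0, 0), U = (1, 0), S = (0, 1).
1. Y is the centroid of triangle TSU ⇒ Y = (1/3, 1/3)
2. B is the midpoint of YT ⇒ B = (1/6, 1/6)
2·[SBY] = 1/6, 2·[SYU] = 1/3
[SBY]:[SYU] = 1/6:1/3 = 1/2

[SBY]:[SYU] = 1/2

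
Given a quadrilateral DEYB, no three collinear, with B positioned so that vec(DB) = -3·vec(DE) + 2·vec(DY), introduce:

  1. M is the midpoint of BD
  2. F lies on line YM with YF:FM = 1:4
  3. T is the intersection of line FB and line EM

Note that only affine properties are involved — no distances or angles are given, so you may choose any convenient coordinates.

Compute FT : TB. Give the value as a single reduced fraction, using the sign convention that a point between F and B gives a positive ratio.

Assign D = (0, 0), E = (1, 0), Y = (0, 1), B = (-3, 2) — the answer is frame-independent, so this choice is without loss of generality.
1. M is the midpoint of BD ⇒ M = (-3/2, 1)
2. F lies on line YM with YF:FM = 1:4 ⇒ F = (-3/10, 1)
3. T is the intersection of line FB and line EM ⇒ T = (-33/2, 7)
T = F + t·(B−F) with t = 6, so FT:TB = t:(1−t) = 6:-5

FT:TB = -6/5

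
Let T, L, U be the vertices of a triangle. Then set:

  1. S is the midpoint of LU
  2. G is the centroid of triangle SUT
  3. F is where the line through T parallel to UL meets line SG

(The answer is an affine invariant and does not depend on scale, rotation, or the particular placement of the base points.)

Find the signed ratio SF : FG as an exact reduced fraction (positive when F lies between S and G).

Work in coordinates with T = (0, 0), L = (1, 0), U = (0, 1).
1. S is the midpoint of LU ⇒ S = (1/2, 1/2)
2. G is the centroid of triangle SUT ⇒ G = (1/6, 1/2)
3. F is where the line through T parallel to UL meets line SG ⇒ F = (-1/2, 1/2)
F = S + t·(G−S) with t = 3, so SF:FG = t:(1−t) = 3:-2

SF:FG = -3/2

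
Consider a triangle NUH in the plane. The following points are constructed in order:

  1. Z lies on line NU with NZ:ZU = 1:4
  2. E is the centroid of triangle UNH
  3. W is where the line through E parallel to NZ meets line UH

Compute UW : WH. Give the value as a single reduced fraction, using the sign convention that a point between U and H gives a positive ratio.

UW:WH = 1/2

Set N = (0, 0), U = (1, 0), H = (0, 1); any affine frame gives the same invariant.
1. Z lies on line NU with NZ:ZU = 1:4 ⇒ Z = (1/5, 0)
2. E is the centroid of triangle UNH ⇒ E = (1/3, 1/3)
3. W is where the line through E parallel to NZ meets line UH ⇒ W = (2/3, 1/3)
W = U + t·(H−U) with t = 1/3, so UW:WH = t:(1−t) = 1/3:2/3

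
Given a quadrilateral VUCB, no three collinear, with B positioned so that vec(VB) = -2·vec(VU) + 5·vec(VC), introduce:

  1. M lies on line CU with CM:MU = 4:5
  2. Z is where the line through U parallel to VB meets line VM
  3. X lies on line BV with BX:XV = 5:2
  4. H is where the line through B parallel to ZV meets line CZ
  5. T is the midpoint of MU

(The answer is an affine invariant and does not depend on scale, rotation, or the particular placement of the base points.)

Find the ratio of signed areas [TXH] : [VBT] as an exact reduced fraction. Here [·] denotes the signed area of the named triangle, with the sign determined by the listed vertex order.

[TXH]:[VBT] = -117/140

Set V = (0, 0), U = (1, 0), C = (0, 1), B = (-2, 5); any affine frame gives the same invariant.
1. M lies on line CU with CM:MU = 4:5 ⇒ M = (4/9, 5/9)
2. Z is where the line through U parallel to VB meets line VM ⇒ Z = (2/3, 5/6)
3. X lies on line BV with BX:XV = 5:2 ⇒ X = (-4/7, 10/7)
4. H is where the line through B parallel to ZV meets line CZ ⇒ H = (-13/3, 25/12)
5. T is the midpoint of MU ⇒ T = (13/18, 5/18)
2·[TXH] = 195/56, 2·[VBT] = -25/6
[TXH]:[VBT] = 195/56:-25/6 = -117/140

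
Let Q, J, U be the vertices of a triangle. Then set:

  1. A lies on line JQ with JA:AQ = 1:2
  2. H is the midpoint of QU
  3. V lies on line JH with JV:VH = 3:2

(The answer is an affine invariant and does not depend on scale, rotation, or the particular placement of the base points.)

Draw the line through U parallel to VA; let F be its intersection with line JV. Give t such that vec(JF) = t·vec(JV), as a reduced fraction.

Work in coordinates with Q = (0, 0), J = (1, 0), U = (0, 1).
1. A lies on line JQ with JA:AQ = 1:2 ⇒ A = (2/3, 0)
2. H is the midpoint of QU ⇒ H = (0, 1/2)
3. V lies on line JH with JV:VH = 3:2 ⇒ V = (2/5, 3/10)
through U parallel to VA: direction (4/15, -3/10); meets JV at F = (4/5, 1/10)
F = J + t·(V−J) with t = 1/3

t = 1/3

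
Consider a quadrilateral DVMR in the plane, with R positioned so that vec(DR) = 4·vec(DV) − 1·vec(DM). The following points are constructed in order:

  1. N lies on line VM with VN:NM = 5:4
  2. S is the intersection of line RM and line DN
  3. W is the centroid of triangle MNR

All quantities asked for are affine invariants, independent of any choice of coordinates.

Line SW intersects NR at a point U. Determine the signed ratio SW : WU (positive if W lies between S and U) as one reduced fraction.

SW:WU = 11/7

Set D = (0, 0), V = (1, 0), M = (0, 1), R = (4, -1); any affine frame gives the same invariant.
1. N lies on line VM with VN:NM = 5:4 ⇒ N = (4/9, 5/9)
2. S is the intersection of line RM and line DN ⇒ S = (4/7, 5/7)
3. W is the centroid of triangle MNR ⇒ W = (40/27, 5/27)
line SW meets NR at U = (68/33, -5/33)
W = S + t·(U−S) with t = 11/18, so SW:WU = 11/18:7/18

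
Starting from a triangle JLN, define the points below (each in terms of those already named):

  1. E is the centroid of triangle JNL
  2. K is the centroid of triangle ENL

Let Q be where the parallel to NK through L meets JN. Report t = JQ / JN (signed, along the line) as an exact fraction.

Set J = (0, 0), L = (1, 0), N = (0, 1); any affine frame gives the same invariant.
1. E is the centroid of triangle JNL ⇒ E = (1/3, 1/3)
2. K is the centroid of triangle ENL ⇒ K = (4/9, 4/9)
through L parallel to NK: direction (4/9, -5/9); meets JN at Q = (0, 5/4)
Q = J + t·(N−J) with t = 5/4

t = 5/4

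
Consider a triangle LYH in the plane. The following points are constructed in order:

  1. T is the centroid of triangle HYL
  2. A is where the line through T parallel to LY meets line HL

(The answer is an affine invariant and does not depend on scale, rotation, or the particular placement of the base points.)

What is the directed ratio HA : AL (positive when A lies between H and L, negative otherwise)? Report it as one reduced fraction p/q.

HA:AL = 2

Work in coordinates with L = (0, 0), Y = (1, 0), H = (0, 1).
1. T is the centroid of triangle HYL ⇒ T = (1/3, 1/3)
2. A is where the line through T parallel to LY meets line HL ⇒ A = (0, 1/3)
A = H + t·(L−H) with t = 2/3, so HA:AL = t:(1−t) = 2/3:1/3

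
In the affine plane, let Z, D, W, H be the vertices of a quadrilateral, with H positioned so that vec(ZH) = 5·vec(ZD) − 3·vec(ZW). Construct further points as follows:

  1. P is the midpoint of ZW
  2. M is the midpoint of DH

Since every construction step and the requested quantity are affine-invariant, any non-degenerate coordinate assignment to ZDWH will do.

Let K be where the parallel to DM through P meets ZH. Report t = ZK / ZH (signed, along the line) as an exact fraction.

t = 2/3

Work in coordinates with Z = (0, 0), D = (1, 0), W = (0, 1), H = (5, -3).
1. P is the midpoint of ZW ⇒ P = (0, 1/2)
2. M is the midpoint of DH ⇒ M = (3, -3/2)
through P parallel to DM: direction (2, -3/2); meets ZH at K = (10/3, -2)
K = Z + t·(H−Z) with t = 2/3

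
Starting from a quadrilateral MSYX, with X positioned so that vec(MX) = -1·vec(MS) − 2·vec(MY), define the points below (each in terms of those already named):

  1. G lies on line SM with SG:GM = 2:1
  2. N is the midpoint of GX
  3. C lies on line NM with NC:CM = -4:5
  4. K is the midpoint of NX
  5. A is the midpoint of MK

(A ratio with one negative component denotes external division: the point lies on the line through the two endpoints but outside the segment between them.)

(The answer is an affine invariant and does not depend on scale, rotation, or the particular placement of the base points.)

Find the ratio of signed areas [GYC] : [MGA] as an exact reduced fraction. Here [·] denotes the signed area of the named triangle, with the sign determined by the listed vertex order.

[GYC]:[MGA] = -44/3

Set M = (0, 0), S = (1, 0), Y = (0, 1), X = (-1, -2); any affine frame gives the same invariant.
1. G lies on line SM with SG:GM = 2:1 ⇒ G = (1/3, 0)
2. N is the midpoint of GX ⇒ N = (-1/3, -1)
3. C lies on line NM with NC:CM = -4:5 ⇒ C = (-5/3, -5)
4. K is the midpoint of NX ⇒ K = (-2/3, -3/2)
5. A is the midpoint of MK ⇒ A = (-1/3, -3/4)
2·[GYC] = 11/3, 2·[MGA] = -1/4
[GYC]:[MGA] = 11/3:-1/4 = -44/3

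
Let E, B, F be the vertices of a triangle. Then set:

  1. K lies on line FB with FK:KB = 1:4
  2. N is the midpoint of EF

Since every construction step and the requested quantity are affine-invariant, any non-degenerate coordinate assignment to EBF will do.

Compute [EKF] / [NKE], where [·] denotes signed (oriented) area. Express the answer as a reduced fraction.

[EKF]:[NKE] = -2

Choose coordinates E = (0, 0), B = (1, 0), F = (0, 1).
1. K lies on line FB with FK:KB = 1:4 ⇒ K = (1/5, 4/5)
2. N is the midpoint of EF ⇒ N = (0, 1/2)
2·[EKF] = 1/5, 2·[NKE] = -1/10
[EKF]:[NKE] = 1/5:-1/10 = -2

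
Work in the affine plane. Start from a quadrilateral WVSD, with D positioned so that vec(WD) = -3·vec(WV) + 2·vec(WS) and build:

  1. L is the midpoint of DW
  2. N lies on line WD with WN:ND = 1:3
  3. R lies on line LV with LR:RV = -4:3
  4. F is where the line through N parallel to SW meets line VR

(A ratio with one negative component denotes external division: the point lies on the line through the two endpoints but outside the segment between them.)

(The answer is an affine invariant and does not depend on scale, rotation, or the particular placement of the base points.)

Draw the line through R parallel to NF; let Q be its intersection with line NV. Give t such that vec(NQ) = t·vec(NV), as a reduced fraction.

Set W = (0, 0), V = (1, 0), S = (0, 1), D = (-3, 2); any affine frame gives the same invariant.
1. L is the midpoint of DW ⇒ L = (-3/2, 1)
2. N lies on line WD with WN:ND = 1:3 ⇒ N = (-3/4, 1/2)
3. R lies on line LV with LR:RV = -4:3 ⇒ R = (17/2, -3)
4. F is where the line through N parallel to SW meets line VR ⇒ F = (-3/4, 7/10)
through R parallel to NF: direction (0, 1/5); meets NV at Q = (17/2, -15/7)
Q = N + t·(V−N) with t = 37/7

t = 37/7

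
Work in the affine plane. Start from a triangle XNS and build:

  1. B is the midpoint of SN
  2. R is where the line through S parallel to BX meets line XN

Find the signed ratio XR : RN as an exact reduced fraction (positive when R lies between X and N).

XR:RN = -1/2

Choose coordinates X = (0, 0), N = (1, 0), S = (0, 1).
1. B is the midpoint of SN ⇒ B = (1/2, 1/2)
2. R is where the line through S parallel to BX meets line XN ⇒ R = (-1, 0)
R = X + t·(N−X) with t = -1, so XR:RN = t:(1−t) = -1:2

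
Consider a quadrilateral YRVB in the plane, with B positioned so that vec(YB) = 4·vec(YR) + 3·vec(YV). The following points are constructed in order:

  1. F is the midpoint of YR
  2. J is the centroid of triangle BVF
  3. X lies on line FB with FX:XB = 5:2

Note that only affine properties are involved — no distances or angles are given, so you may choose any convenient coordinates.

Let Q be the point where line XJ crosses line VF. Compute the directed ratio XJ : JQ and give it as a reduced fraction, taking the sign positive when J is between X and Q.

Choose coordinates Y = (0, 0), R = (1, 0), V = (0, 1), B = (4, 3).
1. F is the midpoint of YR ⇒ F = (1/2, 0)
2. J is the centroid of triangle BVF ⇒ J = (3/2, 4/3)
3. X lies on line FB with FX:XB = 5:2 ⇒ X = (3, 15/7)
line XJ meets VF at Q = (3/16, 5/8)
J = X + t·(Q−X) with t = 8/15, so XJ:JQ = 8/15:7/15

XJ:JQ = 8/7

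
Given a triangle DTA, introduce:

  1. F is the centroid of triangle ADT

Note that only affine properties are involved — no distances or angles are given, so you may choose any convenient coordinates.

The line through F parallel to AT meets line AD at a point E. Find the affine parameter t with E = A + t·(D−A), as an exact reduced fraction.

t = 1/3

Set D = (0, 0), T = (1, 0), A = (0, 1); any affine frame gives the same invariant.
1. F is the centroid of triangle ADT ⇒ F = (1/3, 1/3)
through F parallel to AT: direction (1, -1); meets AD at E = (0, 2/3)
E = A + t·(D−A) with t = 1/3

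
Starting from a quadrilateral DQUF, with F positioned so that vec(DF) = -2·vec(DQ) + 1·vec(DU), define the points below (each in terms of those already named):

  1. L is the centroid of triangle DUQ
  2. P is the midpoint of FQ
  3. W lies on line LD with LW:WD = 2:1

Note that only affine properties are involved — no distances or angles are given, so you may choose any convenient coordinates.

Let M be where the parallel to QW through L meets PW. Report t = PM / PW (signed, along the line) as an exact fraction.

Work in coordinates with D = (0, 0), Q = (1, 0), U = (0, 1), F = (-2, 1).
1. L is the centroid of triangle DUQ ⇒ L = (1/3, 1/3)
2. P is the midpoint of FQ ⇒ P = (-1/2, 1/2)
3. W lies on line LD with LW:WD = 2:1 ⇒ W = (1/9, 1/9)
through L parallel to QW: direction (-8/9, 1/9); meets PW at M = (-17/45, 19/45)
M = P + t·(W−P) with t = 1/5

t = 1/5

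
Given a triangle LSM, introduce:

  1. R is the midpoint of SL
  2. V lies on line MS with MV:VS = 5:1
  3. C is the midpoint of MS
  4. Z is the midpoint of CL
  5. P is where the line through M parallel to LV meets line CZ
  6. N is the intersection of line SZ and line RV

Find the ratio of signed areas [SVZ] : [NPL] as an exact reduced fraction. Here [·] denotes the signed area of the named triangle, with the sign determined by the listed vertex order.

Assign L = (0, 0), S = (1, 0), M = (0, 1) — the answer is frame-independent, so this choice is without loss of generality.
1. R is the midpoint of SL ⇒ R = (1/2, 0)
2. V lies on line MS with MV:VS = 5:1 ⇒ V = (5/6, 1/6)
3. C is the midpoint of MS ⇒ C = (1/2, 1/2)
4. Z is the midpoint of CL ⇒ Z = (1/4, 1/4)
5. P is where the line through M parallel to LV meets line CZ ⇒ P = (5/4, 5/4)
6. N is the intersection of line SZ and line RV ⇒ N = (7/10, 1/10)
2·[SVZ] = 1/12, 2·[NPL] = 3/4
[SVZ]:[NPL] = 1/12:3/4 = 1/9

[SVZ]:[NPL] = 1/9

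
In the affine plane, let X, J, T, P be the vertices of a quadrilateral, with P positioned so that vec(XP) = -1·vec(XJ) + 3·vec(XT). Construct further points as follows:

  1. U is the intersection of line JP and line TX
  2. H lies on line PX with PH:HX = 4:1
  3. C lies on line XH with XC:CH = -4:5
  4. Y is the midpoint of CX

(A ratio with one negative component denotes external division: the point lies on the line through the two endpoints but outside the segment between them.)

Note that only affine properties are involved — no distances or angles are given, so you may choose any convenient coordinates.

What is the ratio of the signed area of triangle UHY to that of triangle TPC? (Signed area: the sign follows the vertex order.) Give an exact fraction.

[UHY]:[TPC] = 1/2

Choose coordinates X = (0, 0), J = (1, 0), T = (0, 1), P = (-1, 3).
1. U is the intersection of line JP and line TX ⇒ U = (0, 3/2)
2. H lies on line PX with PH:HX = 4:1 ⇒ H = (-1/5, 3/5)
3. C lies on line XH with XC:CH = -4:5 ⇒ C = (4/5, -12/5)
4. Y is the midpoint of CX ⇒ Y = (2/5, -6/5)
2·[UHY] = 9/10, 2·[TPC] = 9/5
[UHY]:[TPC] = 9/10:9/5 = 1/2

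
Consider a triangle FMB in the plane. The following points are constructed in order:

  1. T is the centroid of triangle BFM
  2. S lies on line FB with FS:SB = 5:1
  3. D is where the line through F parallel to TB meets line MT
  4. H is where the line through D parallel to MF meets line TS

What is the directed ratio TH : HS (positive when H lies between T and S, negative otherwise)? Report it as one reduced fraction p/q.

Assign F = (0, 0), M = (1, 0), B = (0, 1) — the answer is frame-independent, so this choice is without loss of generality.
1. T is the centroid of triangle BFM ⇒ T = (1/3, 1/3)
2. S lies on line FB with FS:SB = 5:1 ⇒ S = (0, 5/6)
3. D is where the line through F parallel to TB meets line MT ⇒ D = (-1/3, 2/3)
4. H is where the line through D parallel to MF meets line TS ⇒ H = (1/9, 2/3)
H = T + t·(S−T) with t = 2/3, so TH:HS = t:(1−t) = 2/3:1/3

TH:HS = 2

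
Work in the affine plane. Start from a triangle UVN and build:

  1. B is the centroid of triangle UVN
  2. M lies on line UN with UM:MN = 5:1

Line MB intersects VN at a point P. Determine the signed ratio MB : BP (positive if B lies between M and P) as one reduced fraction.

MB:BP = -1/2

Choose coordinates U = (0, 0), V = (1, 0), N = (0, 1).
1. B is the centroid of triangle UVN ⇒ B = (1/3, 1/3)
2. M lies on line UN with UM:MN = 5:1 ⇒ M = (0, 5/6)
line MB meets VN at P = (-1/3, 4/3)
B = M + t·(P−M) with t = -1, so MB:BP = -1:2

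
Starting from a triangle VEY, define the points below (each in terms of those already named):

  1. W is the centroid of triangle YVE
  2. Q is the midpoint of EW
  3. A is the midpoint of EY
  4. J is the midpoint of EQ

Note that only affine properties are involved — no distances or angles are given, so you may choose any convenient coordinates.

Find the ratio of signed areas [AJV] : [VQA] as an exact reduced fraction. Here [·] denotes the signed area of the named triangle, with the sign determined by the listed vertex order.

[AJV]:[VQA] = -3/2

Work in coordinates with V = (0, 0), E = (1, 0), Y = (0, 1).
1. W is the centroid of triangle YVE ⇒ W = (1/3, 1/3)
2. Q is the midpoint of EW ⇒ Q = (2/3, 1/6)
3. A is the midpoint of EY ⇒ A = (1/2, 1/2)
4. J is the midpoint of EQ ⇒ J = (5/6, 1/12)
2·[AJV] = -3/8, 2·[VQA] = 1/4
[AJV]:[VQA] = -3/8:1/4 = -3/2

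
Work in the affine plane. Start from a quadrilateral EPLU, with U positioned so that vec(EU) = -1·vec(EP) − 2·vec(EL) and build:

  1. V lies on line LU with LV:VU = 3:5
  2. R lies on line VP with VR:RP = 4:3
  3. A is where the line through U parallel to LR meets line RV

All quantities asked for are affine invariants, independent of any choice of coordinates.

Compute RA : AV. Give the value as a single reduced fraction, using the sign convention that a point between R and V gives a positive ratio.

RA:AV = -8/5

Assign E = (0, 0), P = (1, 0), L = (0, 1), U = (-1, -2) — the answer is frame-independent, so this choice is without loss of generality.
1. V lies on line LU with LV:VU = 3:5 ⇒ V = (-3/8, -1/8)
2. R lies on line VP with VR:RP = 4:3 ⇒ R = (23/56, -3/56)
3. A is where the line through U parallel to LR meets line RV ⇒ A = (-283/168, -41/168)
A = R + t·(V−R) with t = 8/3, so RA:AV = t:(1−t) = 8/3:-5/3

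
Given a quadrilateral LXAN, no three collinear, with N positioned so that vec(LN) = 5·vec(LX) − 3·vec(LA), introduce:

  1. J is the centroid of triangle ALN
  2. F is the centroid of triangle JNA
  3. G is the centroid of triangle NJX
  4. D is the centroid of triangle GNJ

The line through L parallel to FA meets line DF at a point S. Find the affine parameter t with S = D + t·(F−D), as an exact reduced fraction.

Work in coordinates with L = (0, 0), X = (1, 0), A = (0, 1), N = (5, -3).
1. J is the centroid of triangle ALN ⇒ J = (5/3, -2/3)
2. F is the centroid of triangle JNA ⇒ F = (20/9, -8/9)
3. G is the centroid of triangle NJX ⇒ G = (23/9, -11/9)
4. D is the centroid of triangle GNJ ⇒ D = (83/27, -44/27)
through L parallel to FA: direction (-20/9, 17/9); meets DF at S = (160/3, -136/3)
S = D + t·(F−D) with t = -59

t = -59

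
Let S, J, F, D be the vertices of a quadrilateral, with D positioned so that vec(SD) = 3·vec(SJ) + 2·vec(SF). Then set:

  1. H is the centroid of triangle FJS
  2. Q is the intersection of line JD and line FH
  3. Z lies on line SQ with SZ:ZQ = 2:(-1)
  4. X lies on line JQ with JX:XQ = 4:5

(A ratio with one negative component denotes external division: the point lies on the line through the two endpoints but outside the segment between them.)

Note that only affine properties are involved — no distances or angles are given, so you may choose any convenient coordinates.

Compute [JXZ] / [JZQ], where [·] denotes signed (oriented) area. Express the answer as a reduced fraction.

Assign S = (0, 0), J = (1, 0), F = (0, 1), D = (3, 2) — the answer is frame-independent, so this choice is without loss of generality.
1. H is the centroid of triangle FJS ⇒ H = (1/3, 1/3)
2. Q is the intersection of line JD and line FH ⇒ Q = (2/3, -1/3)
3. Z lies on line SQ with SZ:ZQ = 2:(-1) ⇒ Z = (4/3, -2/3)
4. X lies on line JQ with JX:XQ = 4:5 ⇒ X = (23/27, -4/27)
2·[JXZ] = 4/27, 2·[JZQ] = -1/3
[JXZ]:[JZQ] = 4/27:-1/3 = -4/9

[JXZ]:[JZQ] = -4/9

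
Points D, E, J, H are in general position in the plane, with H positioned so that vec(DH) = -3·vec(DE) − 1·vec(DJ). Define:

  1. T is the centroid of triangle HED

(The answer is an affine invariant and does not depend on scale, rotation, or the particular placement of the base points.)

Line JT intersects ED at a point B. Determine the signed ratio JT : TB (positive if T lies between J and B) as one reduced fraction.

Set D = (0, 0), E = (1, 0), J = (0, 1), H = (-3, -1); any affine frame gives the same invariant.
1. T is the centroid of triangle HED ⇒ T = (-2/3, -1/3)
line JT meets ED at B = (-1/2, 0)
T = J + t·(B−J) with t = 4/3, so JT:TB = 4/3:-1/3

JT:TB = -4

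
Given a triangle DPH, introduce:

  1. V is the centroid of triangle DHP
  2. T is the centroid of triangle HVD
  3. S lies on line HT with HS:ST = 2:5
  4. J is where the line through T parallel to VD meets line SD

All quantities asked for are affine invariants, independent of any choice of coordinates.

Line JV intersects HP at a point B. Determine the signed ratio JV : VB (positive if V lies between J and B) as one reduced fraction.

Choose coordinates D = (0, 0), P = (1, 0), H = (0, 1).
1. V is the centroid of triangle DHP ⇒ V = (1/3, 1/3)
2. T is the centroid of triangle HVD ⇒ T = (1/9, 4/9)
3. S lies on line HT with HS:ST = 2:5 ⇒ S = (2/63, 53/63)
4. J is where the line through T parallel to VD meets line SD ⇒ J = (2/153, 53/153)
line JV meets HP at B = (32/47, 15/47)
V = J + t·(B−J) with t = 47/98, so JV:VB = 47/98:51/98

JV:VB = 47/51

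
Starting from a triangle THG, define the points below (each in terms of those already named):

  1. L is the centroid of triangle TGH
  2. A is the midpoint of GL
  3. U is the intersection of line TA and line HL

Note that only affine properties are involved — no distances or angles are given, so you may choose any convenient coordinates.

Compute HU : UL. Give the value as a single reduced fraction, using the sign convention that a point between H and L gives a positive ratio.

HU:UL = -4

Choose coordinates T = (0, 0), H = (1, 0), G = (0, 1).
1. L is the centroid of triangle TGH ⇒ L = (1/3, 1/3)
2. A is the midpoint of GL ⇒ A = (1/6, 2/3)
3. U is the intersection of line TA and line HL ⇒ U = (1/9, 4/9)
U = H + t·(L−H) with t = 4/3, so HU:UL = t:(1−t) = 4/3:-1/3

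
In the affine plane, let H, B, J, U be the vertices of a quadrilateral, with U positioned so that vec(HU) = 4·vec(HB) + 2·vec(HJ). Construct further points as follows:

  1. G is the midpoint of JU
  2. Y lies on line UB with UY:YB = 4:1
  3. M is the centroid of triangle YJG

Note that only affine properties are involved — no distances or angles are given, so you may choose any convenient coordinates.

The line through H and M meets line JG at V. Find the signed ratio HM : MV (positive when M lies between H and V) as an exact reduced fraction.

HM:MV = 2

Set H = (0, 0), B = (1, 0), J = (0, 1), U = (4, 2); any affine frame gives the same invariant.
1. G is the midpoint of JU ⇒ G = (2, 3/2)
2. Y lies on line UB with UY:YB = 4:1 ⇒ Y = (8/5, 2/5)
3. M is the centroid of triangle YJG ⇒ M = (6/5, 29/30)
line HM meets JG at V = (9/5, 29/20)
M = H + t·(V−H) with t = 2/3, so HM:MV = 2/3:1/3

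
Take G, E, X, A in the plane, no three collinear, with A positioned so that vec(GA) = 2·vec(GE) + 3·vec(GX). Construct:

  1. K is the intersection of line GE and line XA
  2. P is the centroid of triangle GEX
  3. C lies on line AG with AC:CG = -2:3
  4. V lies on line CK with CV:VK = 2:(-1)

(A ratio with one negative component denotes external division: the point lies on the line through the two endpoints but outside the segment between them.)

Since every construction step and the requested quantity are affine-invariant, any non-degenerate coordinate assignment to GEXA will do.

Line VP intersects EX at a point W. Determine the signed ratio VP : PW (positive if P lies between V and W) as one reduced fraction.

VP:PW = 53

Set G = (0, 0), E = (1, 0), X = (0, 1), A = (2, 3); any affine frame gives the same invariant.
1. K is the intersection of line GE and line XA ⇒ K = (-1, 0)
2. P is the centroid of triangle GEX ⇒ P = (1/3, 1/3)
3. C lies on line AG with AC:CG = -2:3 ⇒ C = (6, 9)
4. V lies on line CK with CV:VK = 2:(-1) ⇒ V = (-8, -9)
line VP meets EX at W = (26/53, 27/53)
P = V + t·(W−V) with t = 53/54, so VP:PW = 53/54:1/54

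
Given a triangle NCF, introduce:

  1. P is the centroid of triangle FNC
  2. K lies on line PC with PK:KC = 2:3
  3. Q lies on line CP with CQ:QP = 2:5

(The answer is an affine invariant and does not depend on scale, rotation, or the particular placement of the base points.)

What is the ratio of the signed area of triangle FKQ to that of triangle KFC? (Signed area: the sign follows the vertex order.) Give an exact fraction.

Set N = (0, 0), C = (1, 0), F = (0, 1); any affine frame gives the same invariant.
1. P is the centroid of triangle FNC ⇒ P = (1/3, 1/3)
2. K lies on line PC with PK:KC = 2:3 ⇒ K = (3/5, 1/5)
3. Q lies on line CP with CQ:QP = 2:5 ⇒ Q = (17/21, 2/21)
2·[FKQ] = 11/105, 2·[KFC] = -1/5
[FKQ]:[KFC] = 11/105:-1/5 = -11/21

[FKQ]:[KFC] = -11/21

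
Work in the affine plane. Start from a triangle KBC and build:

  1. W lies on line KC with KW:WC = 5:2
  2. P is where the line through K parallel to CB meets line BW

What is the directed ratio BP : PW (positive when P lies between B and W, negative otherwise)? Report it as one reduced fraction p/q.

Work in coordinates with K = (0, 0), B = (1, 0), C = (0, 1).
1. W lies on line KC with KW:WC = 5:2 ⇒ W = (0, 5/7)
2. P is where the line through K parallel to CB meets line BW ⇒ P = (-5/2, 5/2)
P = B + t·(W−B) with t = 7/2, so BP:PW = t:(1−t) = 7/2:-5/2

BP:PW = -7/5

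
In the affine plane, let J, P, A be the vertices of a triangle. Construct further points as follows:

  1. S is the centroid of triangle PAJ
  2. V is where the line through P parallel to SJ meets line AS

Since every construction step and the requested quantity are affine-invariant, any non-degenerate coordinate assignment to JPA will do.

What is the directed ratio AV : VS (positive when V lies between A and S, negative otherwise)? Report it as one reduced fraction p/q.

AV:VS = -2

Choose coordinates J = (0, 0), P = (1, 0), A = (0, 1).
1. S is the centroid of triangle PAJ ⇒ S = (1/3, 1/3)
2. V is where the line through P parallel to SJ meets line AS ⇒ V = (2/3, -1/3)
V = A + t·(S−A) with t = 2, so AV:VS = t:(1−t) = 2:-1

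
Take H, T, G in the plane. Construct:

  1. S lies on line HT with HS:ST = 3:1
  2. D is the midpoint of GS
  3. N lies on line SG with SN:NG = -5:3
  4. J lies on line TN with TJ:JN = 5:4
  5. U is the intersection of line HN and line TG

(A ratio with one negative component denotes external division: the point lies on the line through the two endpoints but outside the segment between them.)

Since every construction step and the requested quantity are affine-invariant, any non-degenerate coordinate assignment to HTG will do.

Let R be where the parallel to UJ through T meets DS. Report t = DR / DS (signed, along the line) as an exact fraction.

t = 8/25

Work in coordinates with H = (0, 0), T = (1, 0), G = (0, 1).
1. S lies on line HT with HS:ST = 3:1 ⇒ S = (3/4, 0)
2. D is the midpoint of GS ⇒ D = (3/8, 1/2)
3. N lies on line SG with SN:NG = -5:3 ⇒ N = (-9/8, 5/2)
4. J lies on line TN with TJ:JN = 5:4 ⇒ J = (-13/72, 25/18)
5. U is the intersection of line HN and line TG ⇒ U = (-9/11, 20/11)
through T parallel to UJ: direction (505/792, -85/198); meets DS at R = (99/200, 17/50)
R = D + t·(S−D) with t = 8/25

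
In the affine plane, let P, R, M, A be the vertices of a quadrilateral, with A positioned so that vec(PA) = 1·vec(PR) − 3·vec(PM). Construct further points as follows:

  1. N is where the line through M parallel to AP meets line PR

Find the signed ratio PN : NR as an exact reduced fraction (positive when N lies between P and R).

Choose coordinates P = (0, 0), R = (1, 0), M = (0, 1), A = (1, -3).
1. N is where the line through M parallel to AP meets line PR ⇒ N = (1/3, 0)
N = P + t·(R−P) with t = 1/3, so PN:NR = t:(1−t) = 1/3:2/3

PN:NR = 1/2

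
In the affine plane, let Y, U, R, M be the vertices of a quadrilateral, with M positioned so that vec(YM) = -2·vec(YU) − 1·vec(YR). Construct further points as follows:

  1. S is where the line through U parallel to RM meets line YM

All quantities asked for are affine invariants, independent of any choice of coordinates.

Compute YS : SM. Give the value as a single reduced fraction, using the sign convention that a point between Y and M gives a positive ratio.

YS:SM = -1/2

Assign Y = (0, 0), U = (1, 0), R = (0, 1), M = (-2, -1) — the answer is frame-independent, so this choice is without loss of generality.
1. S is where the line through U parallel to RM meets line YM ⇒ S = (2, 1)
S = Y + t·(M−Y) with t = -1, so YS:SM = t:(1−t) = -1:2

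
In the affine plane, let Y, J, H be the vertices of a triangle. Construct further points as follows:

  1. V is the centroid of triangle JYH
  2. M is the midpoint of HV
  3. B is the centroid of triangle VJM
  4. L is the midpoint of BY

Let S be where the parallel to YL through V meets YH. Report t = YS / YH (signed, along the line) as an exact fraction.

Assign Y = (0, 0), J = (1, 0), H = (0, 1) — the answer is frame-independent, so this choice is without loss of generality.
1. V is the centroid of triangle JYH ⇒ V = (1/3, 1/3)
2. M is the midpoint of HV ⇒ M = (1/6, 2/3)
3. B is the centroid of triangle VJM ⇒ B = (1/2, 1/3)
4. L is the midpoint of BY ⇒ L = (1/4, 1/6)
through V parallel to YL: direction (1/4, 1/6); meets YH at S = (0, 1/9)
S = Y + t·(H−Y) with t = 1/9

t = 1/9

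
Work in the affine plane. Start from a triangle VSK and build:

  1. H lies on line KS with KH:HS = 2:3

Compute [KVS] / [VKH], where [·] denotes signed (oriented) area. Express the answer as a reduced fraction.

Assign V = (0, 0), S = (1, 0), K = (0, 1) — the answer is frame-independent, so this choice is without loss of generality.
1. H lies on line KS with KH:HS = 2:3 ⇒ H = (2/5, 3/5)
2·[KVS] = 1, 2·[VKH] = -2/5
[KVS]:[VKH] = 1:-2/5 = -5/2

[KVS]:[VKH] = -5/2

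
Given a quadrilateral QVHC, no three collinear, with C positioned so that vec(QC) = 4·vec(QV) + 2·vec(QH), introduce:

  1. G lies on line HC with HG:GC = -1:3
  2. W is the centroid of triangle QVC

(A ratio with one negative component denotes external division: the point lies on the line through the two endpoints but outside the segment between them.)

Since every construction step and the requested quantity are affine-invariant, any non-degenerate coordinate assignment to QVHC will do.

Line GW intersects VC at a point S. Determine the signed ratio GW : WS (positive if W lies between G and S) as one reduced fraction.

GW:WS = 41/4

Assign Q = (0, 0), V = (1, 0), H = (0, 1), C = (4, 2) — the answer is frame-independent, so this choice is without loss of generality.
1. G lies on line HC with HG:GC = -1:3 ⇒ G = (-2, 1/2)
2. W is the centroid of triangle QVC ⇒ W = (5/3, 2/3)
line GW meets VC at S = (83/41, 28/41)
W = G + t·(S−G) with t = 41/45, so GW:WS = 41/45:4/45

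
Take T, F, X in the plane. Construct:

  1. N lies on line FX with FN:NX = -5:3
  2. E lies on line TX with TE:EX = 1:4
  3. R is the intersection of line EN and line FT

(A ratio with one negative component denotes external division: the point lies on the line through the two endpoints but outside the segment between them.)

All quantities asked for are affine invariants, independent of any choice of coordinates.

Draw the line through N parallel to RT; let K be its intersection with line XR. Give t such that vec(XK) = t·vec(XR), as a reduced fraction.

Choose coordinates T = (0, 0), F = (1, 0), X = (0, 1).
1. N lies on line FX with FN:NX = -5:3 ⇒ N = (-3/2, 5/2)
2. E lies on line TX with TE:EX = 1:4 ⇒ E = (0, 1/5)
3. R is the intersection of line EN and line FT ⇒ R = (3/23, 0)
through N parallel to RT: direction (-3/23, 0); meets XR at K = (-9/46, 5/2)
K = X + t·(R−X) with t = -3/2

t = -3/2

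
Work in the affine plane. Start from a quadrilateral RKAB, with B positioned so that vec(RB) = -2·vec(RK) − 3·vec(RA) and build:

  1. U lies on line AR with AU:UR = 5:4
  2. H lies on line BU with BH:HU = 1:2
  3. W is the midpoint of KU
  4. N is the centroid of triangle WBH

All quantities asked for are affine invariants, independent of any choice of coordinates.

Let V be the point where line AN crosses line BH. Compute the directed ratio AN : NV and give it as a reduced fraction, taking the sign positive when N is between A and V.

AN:NV = -33/13

Work in coordinates with R = (0, 0), K = (1, 0), A = (0, 1), B = (-2, -3).
1. U lies on line AR with AU:UR = 5:4 ⇒ U = (0, 4/9)
2. H lies on line BU with BH:HU = 1:2 ⇒ H = (-4/3, -50/27)
3. W is the midpoint of KU ⇒ W = (1/2, 2/9)
4. N is the centroid of triangle WBH ⇒ N = (-17/18, -125/81)
line AN meets BH at V = (-170/297, -1447/2673)
N = A + t·(V−A) with t = 33/20, so AN:NV = 33/20:-13/20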